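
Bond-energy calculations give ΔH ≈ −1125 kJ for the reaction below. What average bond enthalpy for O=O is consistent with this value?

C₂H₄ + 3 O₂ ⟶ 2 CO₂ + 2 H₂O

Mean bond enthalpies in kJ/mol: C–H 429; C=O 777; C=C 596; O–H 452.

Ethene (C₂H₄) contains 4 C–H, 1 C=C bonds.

Let D be the O=O bond energy.
Σ(broken) = 4×429 + 1×596 + 3×D = 2312 + 3D
Σ(formed) = 4×777 + 4×452 = 4916
ΔH = Σ(broken) − Σ(formed) = (2312 + 3D) − (4916) = −2604 + 3D
Setting this equal to −1125 kJ gives 3D = 1479, so D = 493 kJ/mol.

D(O=O) ≈ 493 kJ/mol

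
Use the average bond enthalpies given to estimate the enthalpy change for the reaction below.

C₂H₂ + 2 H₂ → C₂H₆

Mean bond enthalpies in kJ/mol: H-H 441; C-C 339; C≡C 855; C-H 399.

Bonds broken (reactants):
  C≡C: 1 × 855 = 855
  C-H: 2 × 399 = 798
  H-H: 2 × 441 = 882
  Σ(broken) = 2535 kJ
Bonds formed (products):
  C-C: 1 × 339 = 339
  C-H: 6 × 399 = 2394
  Σ(formed) = 2733 kJ
ΔH = Σ(broken) − Σ(formed) = 2535 − 2733 = −198 kJ

ΔH ≈ −198 kJ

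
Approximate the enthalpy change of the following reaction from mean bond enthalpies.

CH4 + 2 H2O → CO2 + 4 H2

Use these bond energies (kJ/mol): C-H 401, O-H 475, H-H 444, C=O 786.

ΔH ≈ +156 kJ

Bonds broken (reactants):
  C-H: 4 × 401 = 1604
  O-H: 4 × 475 = 1900
  Σ(broken) = 3504 kJ
Bonds formed (products):
  C=O: 2 × 786 = 1572
  H-H: 4 × 444 = 1776
  Σ(formed) = 3348 kJ
ΔH = Σ(broken) − Σ(formed) = 3504 − 3348 = +156 kJ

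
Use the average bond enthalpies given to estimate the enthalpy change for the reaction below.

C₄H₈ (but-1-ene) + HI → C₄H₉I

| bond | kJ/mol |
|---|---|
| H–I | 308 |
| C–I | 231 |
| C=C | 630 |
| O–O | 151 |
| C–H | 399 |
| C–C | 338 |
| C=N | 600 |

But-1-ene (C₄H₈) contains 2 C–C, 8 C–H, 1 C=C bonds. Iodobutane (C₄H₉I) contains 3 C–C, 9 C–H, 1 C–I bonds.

ΔH ≈ −30 kJ

Bonds broken (reactants):
  C–C: 2 × 338 = 676
  C–H: 8 × 399 = 3192
  C=C: 1 × 630 = 630
  H–I: 1 × 308 = 308
  Σ(broken) = 4806 kJ
Bonds formed (products):
  C–C: 3 × 338 = 1014
  C–H: 9 × 399 = 3591
  C–I: 1 × 231 = 231
  Σ(formed) = 4836 kJ
ΔH = Σ(broken) − Σ(formed) = 4806 − 4836 = −30 kJ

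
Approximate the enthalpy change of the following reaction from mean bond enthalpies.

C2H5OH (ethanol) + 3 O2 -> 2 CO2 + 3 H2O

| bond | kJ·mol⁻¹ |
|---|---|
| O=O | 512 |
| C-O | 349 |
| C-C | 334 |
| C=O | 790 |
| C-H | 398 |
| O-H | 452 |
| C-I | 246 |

Bonds broken (reactants):
  C-C: 1 × 334 = 334
  C-H: 5 × 398 = 1990
  C-O: 1 × 349 = 349
  O-H: 1 × 452 = 452
  O=O: 3 × 512 = 1536
  Σ(broken) = 4661 kJ
Bonds formed (products):
  C=O: 4 × 790 = 3160
  O-H: 6 × 452 = 2712
  Σ(formed) = 5872 kJ
ΔH = Σ(broken) − Σ(formed) = 4661 − 5872 = −1211 kJ

ΔH ≈ −1211 kJ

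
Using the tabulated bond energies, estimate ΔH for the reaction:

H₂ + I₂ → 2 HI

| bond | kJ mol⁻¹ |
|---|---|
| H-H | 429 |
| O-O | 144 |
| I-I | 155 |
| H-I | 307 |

ΔH ≈ −30 kJ

Bonds broken (reactants):
  H-H: 1 × 429 = 429
  I-I: 1 × 155 = 155
  Σ(broken) = 584 kJ
Bonds formed (products):
  H-I: 2 × 307 = 614
  Σ(formed) = 614 kJ
ΔH = Σ(broken) − Σ(formed) = 584 − 614 = −30 kJ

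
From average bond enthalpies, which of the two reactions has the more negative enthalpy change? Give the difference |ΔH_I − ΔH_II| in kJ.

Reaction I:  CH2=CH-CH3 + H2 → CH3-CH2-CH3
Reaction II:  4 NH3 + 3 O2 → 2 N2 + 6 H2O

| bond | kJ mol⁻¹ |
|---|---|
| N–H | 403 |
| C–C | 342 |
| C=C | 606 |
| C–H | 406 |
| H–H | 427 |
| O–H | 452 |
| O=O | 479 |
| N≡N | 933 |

Reaction I:
  Bonds broken (reactants):
    C–C: 1 × 342 = 342
    C–H: 6 × 406 = 2436
    C=C: 1 × 606 = 606
    H–H: 1 × 427 = 427
    Σ(broken) = 3811 kJ
  Bonds formed (products):
    C–C: 2 × 342 = 684
    C–H: 8 × 406 = 3248
    Σ(formed) = 3932 kJ
  ΔH_I = 3811 − 3932 = −121 kJ
Reaction II:
  Bonds broken (reactants):
    N–H: 12 × 403 = 4836
    O=O: 3 × 479 = 1437
    Σ(broken) = 6273 kJ
  Bonds formed (products):
    N≡N: 2 × 933 = 1866
    O–H: 12 × 452 = 5424
    Σ(formed) = 7290 kJ
  ΔH_II = 6273 − 7290 = −1017 kJ
ΔH_I − ΔH_II = +896 kJ, so reaction II has the more negative ΔH; |ΔH_I − ΔH_II| = 896 kJ.

Reaction II, by 896 kJ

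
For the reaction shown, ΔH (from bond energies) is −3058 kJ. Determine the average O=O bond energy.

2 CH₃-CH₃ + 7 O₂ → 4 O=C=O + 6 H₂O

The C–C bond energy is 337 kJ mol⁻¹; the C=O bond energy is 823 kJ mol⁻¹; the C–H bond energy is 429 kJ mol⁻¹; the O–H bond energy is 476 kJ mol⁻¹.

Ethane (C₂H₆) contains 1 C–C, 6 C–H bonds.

Let D be the O=O bond energy.
Σ(broken) = 2×337 + 12×429 + 7×D = 5822 + 7D
Σ(formed) = 8×823 + 12×476 = 12296
ΔH = Σ(broken) − Σ(formed) = (5822 + 7D) − (12296) = −6474 + 7D
Setting this equal to −3058 kJ gives 7D = 3416, so D = 488 kJ/mol.

D(O=O) ≈ 488 kJ/mol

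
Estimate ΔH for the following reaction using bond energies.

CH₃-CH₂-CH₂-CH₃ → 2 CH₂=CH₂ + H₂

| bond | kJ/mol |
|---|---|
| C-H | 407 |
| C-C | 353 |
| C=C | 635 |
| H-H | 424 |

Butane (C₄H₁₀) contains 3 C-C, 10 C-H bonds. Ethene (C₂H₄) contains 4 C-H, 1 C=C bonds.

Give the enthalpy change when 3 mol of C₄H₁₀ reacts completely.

Bonds broken (reactants):
  C-C: 3 × 353 = 1059
  C-H: 10 × 407 = 4070
  Σ(broken) = 5129 kJ
Bonds formed (products):
  C-H: 8 × 407 = 3256
  C=C: 2 × 635 = 1270
  H-H: 1 × 424 = 424
  Σ(formed) = 4950 kJ
ΔH = Σ(broken) − Σ(formed) = 5129 − 4950 = +179 kJ
For 3× the reaction as written: 3 × (+179) = +537 kJ

ΔH = +537 kJ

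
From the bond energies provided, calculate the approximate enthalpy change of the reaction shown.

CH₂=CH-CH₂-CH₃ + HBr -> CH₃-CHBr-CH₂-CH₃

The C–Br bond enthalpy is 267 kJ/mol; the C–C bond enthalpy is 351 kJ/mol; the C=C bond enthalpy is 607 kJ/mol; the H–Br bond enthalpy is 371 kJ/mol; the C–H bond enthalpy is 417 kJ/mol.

Bonds broken (reactants):
  C–C: 2 × 351 = 702
  C–H: 8 × 417 = 3336
  C=C: 1 × 607 = 607
  H–Br: 1 × 371 = 371
  Σ(broken) = 5016 kJ
Bonds formed (products):
  C–Br: 1 × 267 = 267
  C–C: 3 × 351 = 1053
  C–H: 9 × 417 = 3753
  Σ(formed) = 5073 kJ
ΔH = Σ(broken) − Σ(formed) = 5016 − 5073 = −57 kJ

ΔH ≈ −57 kJ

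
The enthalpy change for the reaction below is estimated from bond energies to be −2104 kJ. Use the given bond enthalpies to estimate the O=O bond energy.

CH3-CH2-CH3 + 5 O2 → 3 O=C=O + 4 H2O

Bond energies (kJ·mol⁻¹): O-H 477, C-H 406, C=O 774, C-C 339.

D(O=O) ≈ 486 kJ/mol

Let D be the O=O bond energy.
Σ(broken) = 2×339 + 8×406 + 5×D = 3926 + 5D
Σ(formed) = 6×774 + 8×477 = 8460
ΔH = Σ(broken) − Σ(formed) = (3926 + 5D) − (8460) = −4534 + 5D
Setting this equal to −2104 kJ gives 5D = 2430, so D = 486 kJ/mol.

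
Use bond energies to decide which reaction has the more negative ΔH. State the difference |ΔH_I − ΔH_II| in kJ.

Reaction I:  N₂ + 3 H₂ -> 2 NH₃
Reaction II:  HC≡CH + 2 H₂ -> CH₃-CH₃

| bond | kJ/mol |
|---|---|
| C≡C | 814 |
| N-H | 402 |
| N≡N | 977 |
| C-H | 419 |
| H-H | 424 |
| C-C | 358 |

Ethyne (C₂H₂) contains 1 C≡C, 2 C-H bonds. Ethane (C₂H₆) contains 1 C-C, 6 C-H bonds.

Reaction II, by 209 kJ

Reaction I:
  Bonds broken (reactants):
    H-H: 3 × 424 = 1272
    N≡N: 1 × 977 = 977
    Σ(broken) = 2249 kJ
  Bonds formed (products):
    N-H: 6 × 402 = 2412
    Σ(formed) = 2412 kJ
  ΔH_I = 2249 − 2412 = −163 kJ
Reaction II:
  Bonds broken (reactants):
    C≡C: 1 × 814 = 814
    C-H: 2 × 419 = 838
    H-H: 2 × 424 = 848
    Σ(broken) = 2500 kJ
  Bonds formed (products):
    C-C: 1 × 358 = 358
    C-H: 6 × 419 = 2514
    Σ(formed) = 2872 kJ
  ΔH_II = 2500 − 2872 = −372 kJ
ΔH_I − ΔH_II = +209 kJ, so reaction II has the more negative ΔH; |ΔH_I − ΔH_II| = 209 kJ.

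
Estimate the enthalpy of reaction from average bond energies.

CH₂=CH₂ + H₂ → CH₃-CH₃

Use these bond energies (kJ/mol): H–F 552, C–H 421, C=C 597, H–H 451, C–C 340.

ΔH ≈ −134 kJ

Bonds broken (reactants):
  C–H: 4 × 421 = 1684
  C=C: 1 × 597 = 597
  H–H: 1 × 451 = 451
  Σ(broken) = 2732 kJ
Bonds formed (products):
  C–C: 1 × 340 = 340
  C–H: 6 × 421 = 2526
  Σ(formed) = 2866 kJ
ΔH = Σ(broken) − Σ(formed) = 2732 − 2866 = −134 kJ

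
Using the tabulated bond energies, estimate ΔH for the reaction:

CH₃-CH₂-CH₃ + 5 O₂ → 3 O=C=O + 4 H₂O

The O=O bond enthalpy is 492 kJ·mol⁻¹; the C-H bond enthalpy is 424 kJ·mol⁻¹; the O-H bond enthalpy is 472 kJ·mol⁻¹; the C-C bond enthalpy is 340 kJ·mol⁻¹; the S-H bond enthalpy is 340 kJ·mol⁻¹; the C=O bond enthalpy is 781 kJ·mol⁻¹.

Bonds broken (reactants):
  C-C: 2 × 340 = 680
  C-H: 8 × 424 = 3392
  O=O: 5 × 492 = 2460
  Σ(broken) = 6532 kJ
Bonds formed (products):
  C=O: 6 × 781 = 4686
  O-H: 8 × 472 = 3776
  Σ(formed) = 8462 kJ
ΔH = Σ(broken) − Σ(formed) = 6532 − 8462 = −1930 kJ

ΔH ≈ −1930 kJ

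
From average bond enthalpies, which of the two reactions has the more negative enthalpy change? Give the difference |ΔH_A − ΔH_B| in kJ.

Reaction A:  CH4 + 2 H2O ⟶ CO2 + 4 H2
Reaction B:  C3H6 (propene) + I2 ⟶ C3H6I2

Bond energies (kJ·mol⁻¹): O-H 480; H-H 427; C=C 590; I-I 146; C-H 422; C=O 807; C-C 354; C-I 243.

Reaction B, by 390 kJ

Reaction A:
  Bonds broken (reactants):
    C-H: 4 × 422 = 1688
    O-H: 4 × 480 = 1920
    Σ(broken) = 3608 kJ
  Bonds formed (products):
    C=O: 2 × 807 = 1614
    H-H: 4 × 427 = 1708
    Σ(formed) = 3322 kJ
  ΔH_A = 3608 − 3322 = +286 kJ
Reaction B:
  Bonds broken (reactants):
    C-C: 1 × 354 = 354
    C-H: 6 × 422 = 2532
    C=C: 1 × 590 = 590
    I-I: 1 × 146 = 146
    Σ(broken) = 3622 kJ
  Bonds formed (products):
    C-C: 2 × 354 = 708
    C-H: 6 × 422 = 2532
    C-I: 2 × 243 = 486
    Σ(formed) = 3726 kJ
  ΔH_B = 3622 − 3726 = −104 kJ
ΔH_A − ΔH_B = +390 kJ, so reaction B has the more negative ΔH; |ΔH_A − ΔH_B| = 390 kJ.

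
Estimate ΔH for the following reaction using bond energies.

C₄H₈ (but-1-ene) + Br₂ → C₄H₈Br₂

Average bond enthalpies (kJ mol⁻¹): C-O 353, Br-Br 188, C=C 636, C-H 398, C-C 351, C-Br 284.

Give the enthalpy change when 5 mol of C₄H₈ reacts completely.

ΔH = −475 kJ

Bonds broken (reactants):
  Br-Br: 1 × 188 = 188
  C-C: 2 × 351 = 702
  C-H: 8 × 398 = 3184
  C=C: 1 × 636 = 636
  Σ(broken) = 4710 kJ
Bonds formed (products):
  C-Br: 2 × 284 = 568
  C-C: 3 × 351 = 1053
  C-H: 8 × 398 = 3184
  Σ(formed) = 4805 kJ
ΔH = Σ(broken) − Σ(formed) = 4710 − 4805 = −95 kJ
For 5× the reaction as written: 5 × (−95) = −475 kJ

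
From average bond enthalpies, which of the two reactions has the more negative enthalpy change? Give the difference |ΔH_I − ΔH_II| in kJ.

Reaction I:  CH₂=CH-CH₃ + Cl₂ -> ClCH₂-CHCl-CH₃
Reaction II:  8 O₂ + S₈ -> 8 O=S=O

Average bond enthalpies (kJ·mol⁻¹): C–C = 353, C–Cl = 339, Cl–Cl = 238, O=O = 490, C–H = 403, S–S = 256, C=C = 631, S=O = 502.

Reaction I:
  Bonds broken (reactants):
    C–C: 1 × 353 = 353
    C–H: 6 × 403 = 2418
    C=C: 1 × 631 = 631
    Cl–Cl: 1 × 238 = 238
    Σ(broken) = 3640 kJ
  Bonds formed (products):
    C–C: 2 × 353 = 706
    C–Cl: 2 × 339 = 678
    C–H: 6 × 403 = 2418
    Σ(formed) = 3802 kJ
  ΔH_I = 3640 − 3802 = −162 kJ
Reaction II:
  Bonds broken (reactants):
    O=O: 8 × 490 = 3920
    S–S: 8 × 256 = 2048
    Σ(broken) = 5968 kJ
  Bonds formed (products):
    S=O: 16 × 502 = 8032
    Σ(formed) = 8032 kJ
  ΔH_II = 5968 − 8032 = −2064 kJ
ΔH_I − ΔH_II = +1902 kJ, so reaction II has the more negative ΔH; |ΔH_I − ΔH_II| = 1902 kJ.

Reaction II, by 1902 kJ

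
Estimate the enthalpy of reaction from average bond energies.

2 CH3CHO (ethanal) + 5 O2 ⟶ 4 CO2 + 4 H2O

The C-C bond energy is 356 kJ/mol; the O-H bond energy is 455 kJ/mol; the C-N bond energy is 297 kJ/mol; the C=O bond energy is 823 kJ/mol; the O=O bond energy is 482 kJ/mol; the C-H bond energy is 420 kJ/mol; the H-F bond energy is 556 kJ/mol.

ΔH ≈ −2096 kJ

Bonds broken (reactants):
  C-C: 2 × 356 = 712
  C-H: 8 × 420 = 3360
  C=O: 2 × 823 = 1646
  O=O: 5 × 482 = 2410
  Σ(broken) = 8128 kJ
Bonds formed (products):
  C=O: 8 × 823 = 6584
  O-H: 8 × 455 = 3640
  Σ(formed) = 10224 kJ
ΔH = Σ(broken) − Σ(formed) = 8128 − 10224 = −2096 kJ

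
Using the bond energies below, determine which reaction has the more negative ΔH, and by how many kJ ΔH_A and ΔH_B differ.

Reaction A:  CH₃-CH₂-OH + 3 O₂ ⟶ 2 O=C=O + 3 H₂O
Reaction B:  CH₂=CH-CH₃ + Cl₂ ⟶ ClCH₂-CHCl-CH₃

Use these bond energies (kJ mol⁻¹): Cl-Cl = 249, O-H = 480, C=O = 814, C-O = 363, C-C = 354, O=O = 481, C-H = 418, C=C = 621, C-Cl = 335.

Reaction A:
  Bonds broken (reactants):
    C-C: 1 × 354 = 354
    C-H: 5 × 418 = 2090
    C-O: 1 × 363 = 363
    O-H: 1 × 480 = 480
    O=O: 3 × 481 = 1443
    Σ(broken) = 4730 kJ
  Bonds formed (products):
    C=O: 4 × 814 = 3256
    O-H: 6 × 480 = 2880
    Σ(formed) = 6136 kJ
  ΔH_A = 4730 − 6136 = −1406 kJ
Reaction B:
  Bonds broken (reactants):
    C-C: 1 × 354 = 354
    C-H: 6 × 418 = 2508
    C=C: 1 × 621 = 621
    Cl-Cl: 1 × 249 = 249
    Σ(broken) = 3732 kJ
  Bonds formed (products):
    C-C: 2 × 354 = 708
    C-Cl: 2 × 335 = 670
    C-H: 6 × 418 = 2508
    Σ(formed) = 3886 kJ
  ΔH_B = 3732 − 3886 = −154 kJ
ΔH_A − ΔH_B = −1252 kJ, so reaction A has the more negative ΔH; |ΔH_A − ΔH_B| = 1252 kJ.

Reaction A, by 1252 kJ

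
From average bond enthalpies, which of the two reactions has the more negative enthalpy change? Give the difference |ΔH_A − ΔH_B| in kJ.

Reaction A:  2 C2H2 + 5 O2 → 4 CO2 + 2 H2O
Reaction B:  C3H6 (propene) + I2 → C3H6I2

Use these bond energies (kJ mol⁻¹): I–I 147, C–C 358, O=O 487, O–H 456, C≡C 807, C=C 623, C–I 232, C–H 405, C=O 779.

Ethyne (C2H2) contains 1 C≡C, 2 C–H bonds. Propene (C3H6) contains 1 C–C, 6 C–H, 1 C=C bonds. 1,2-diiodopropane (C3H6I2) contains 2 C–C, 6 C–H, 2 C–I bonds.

Reaction A, by 2335 kJ

Reaction A:
  Bonds broken (reactants):
    C≡C: 2 × 807 = 1614
    C–H: 4 × 405 = 1620
    O=O: 5 × 487 = 2435
    Σ(broken) = 5669 kJ
  Bonds formed (products):
    C=O: 8 × 779 = 6232
    O–H: 4 × 456 = 1824
    Σ(formed) = 8056 kJ
  ΔH_A = 5669 − 8056 = −2387 kJ
Reaction B:
  Bonds broken (reactants):
    C–C: 1 × 358 = 358
    C–H: 6 × 405 = 2430
    C=C: 1 × 623 = 623
    I–I: 1 × 147 = 147
    Σ(broken) = 3558 kJ
  Bonds formed (products):
    C–C: 2 × 358 = 716
    C–H: 6 × 405 = 2430
    C–I: 2 × 232 = 464
    Σ(formed) = 3610 kJ
  ΔH_B = 3558 − 3610 = −52 kJ
ΔH_A − ΔH_B = −2335 kJ, so reaction A has the more negative ΔH; |ΔH_A − ΔH_B| = 2335 kJ.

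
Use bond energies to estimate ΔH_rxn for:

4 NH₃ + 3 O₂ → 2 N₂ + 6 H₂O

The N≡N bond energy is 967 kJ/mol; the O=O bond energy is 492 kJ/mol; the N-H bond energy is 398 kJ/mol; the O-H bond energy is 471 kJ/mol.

Bonds broken (reactants):
  N-H: 12 × 398 = 4776
  O=O: 3 × 492 = 1476
  Σ(broken) = 6252 kJ
Bonds formed (products):
  N≡N: 2 × 967 = 1934
  O-H: 12 × 471 = 5652
  Σ(formed) = 7586 kJ
ΔH = Σ(broken) − Σ(formed) = 6252 − 7586 = −1334 kJ

ΔH ≈ −1334 kJ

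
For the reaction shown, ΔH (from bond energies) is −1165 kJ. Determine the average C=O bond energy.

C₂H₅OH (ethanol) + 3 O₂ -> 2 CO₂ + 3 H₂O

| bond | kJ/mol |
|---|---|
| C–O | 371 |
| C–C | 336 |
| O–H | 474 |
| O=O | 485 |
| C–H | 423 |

Let D be the C=O bond energy.
Σ(broken) = 1×336 + 5×423 + 1×371 + 1×474 + 3×485 = 4751
Σ(formed) = 4×D + 6×474 = 2844 + 4D
ΔH = Σ(broken) − Σ(formed) = (4751) − (2844 + 4D) = +1907 − 4D
Setting this equal to −1165 kJ gives 4D = 3072, so D = 768 kJ/mol.

D(C=O) ≈ 768 kJ/mol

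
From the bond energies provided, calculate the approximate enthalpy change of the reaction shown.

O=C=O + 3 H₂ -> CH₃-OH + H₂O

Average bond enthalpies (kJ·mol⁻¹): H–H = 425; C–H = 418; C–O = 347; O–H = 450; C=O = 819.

Bonds broken (reactants):
  C=O: 2 × 819 = 1638
  H–H: 3 × 425 = 1275
  Σ(broken) = 2913 kJ
Bonds formed (products):
  C–H: 3 × 418 = 1254
  C–O: 1 × 347 = 347
  O–H: 3 × 450 = 1350
  Σ(formed) = 2951 kJ
ΔH = Σ(broken) − Σ(formed) = 2913 − 2951 = −38 kJ

ΔH ≈ −38 kJ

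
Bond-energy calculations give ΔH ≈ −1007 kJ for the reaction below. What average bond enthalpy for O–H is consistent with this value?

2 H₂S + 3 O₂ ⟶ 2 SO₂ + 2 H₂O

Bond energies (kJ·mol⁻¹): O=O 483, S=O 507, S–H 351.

Let D be the O–H bond energy.
Σ(broken) = 3×483 + 4×351 = 2853
Σ(formed) = 4×D + 4×507 = 2028 + 4D
ΔH = Σ(broken) − Σ(formed) = (2853) − (2028 + 4D) = +825 − 4D
Setting this equal to −1007 kJ gives 4D = 1832, so D = 458 kJ/mol.

D(O–H) ≈ 458 kJ/mol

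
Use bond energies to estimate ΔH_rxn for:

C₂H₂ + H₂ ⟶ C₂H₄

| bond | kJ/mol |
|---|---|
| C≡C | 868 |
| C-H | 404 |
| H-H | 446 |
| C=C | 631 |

Bonds broken (reactants):
  C≡C: 1 × 868 = 868
  C-H: 2 × 404 = 808
  H-H: 1 × 446 = 446
  Σ(broken) = 2122 kJ
Bonds formed (products):
  C-H: 4 × 404 = 1616
  C=C: 1 × 631 = 631
  Σ(formed) = 2247 kJ
ΔH = Σ(broken) − Σ(formed) = 2122 − 2247 = −125 kJ

ΔH ≈ −125 kJ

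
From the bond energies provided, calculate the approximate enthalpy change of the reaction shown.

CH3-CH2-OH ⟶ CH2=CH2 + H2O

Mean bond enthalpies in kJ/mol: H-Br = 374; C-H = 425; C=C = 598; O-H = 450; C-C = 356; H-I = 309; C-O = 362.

Bonds broken (reactants):
  C-C: 1 × 356 = 356
  C-H: 5 × 425 = 2125
  C-O: 1 × 362 = 362
  O-H: 1 × 450 = 450
  Σ(broken) = 3293 kJ
Bonds formed (products):
  C-H: 4 × 425 = 1700
  C=C: 1 × 598 = 598
  O-H: 2 × 450 = 900
  Σ(formed) = 3198 kJ
ΔH = Σ(broken) − Σ(formed) = 3293 − 3198 = +95 kJ

ΔH ≈ +95 kJ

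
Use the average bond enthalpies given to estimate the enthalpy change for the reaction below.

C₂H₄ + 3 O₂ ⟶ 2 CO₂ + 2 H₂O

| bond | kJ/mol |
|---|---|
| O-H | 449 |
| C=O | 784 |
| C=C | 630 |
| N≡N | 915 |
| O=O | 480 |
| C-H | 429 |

ΔH ≈ −1146 kJ

Bonds broken (reactants):
  C-H: 4 × 429 = 1716
  C=C: 1 × 630 = 630
  O=O: 3 × 480 = 1440
  Σ(broken) = 3786 kJ
Bonds formed (products):
  C=O: 4 × 784 = 3136
  O-H: 4 × 449 = 1796
  Σ(formed) = 4932 kJ
ΔH = Σ(broken) − Σ(formed) = 3786 − 4932 = −1146 kJ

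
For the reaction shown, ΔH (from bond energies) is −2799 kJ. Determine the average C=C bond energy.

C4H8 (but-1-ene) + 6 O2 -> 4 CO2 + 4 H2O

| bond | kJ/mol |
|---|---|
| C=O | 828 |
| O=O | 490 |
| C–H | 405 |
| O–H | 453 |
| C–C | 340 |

Let D be the C=C bond energy.
Σ(broken) = 2×340 + 8×405 + 1×D + 6×490 = 6860 + D
Σ(formed) = 8×828 + 8×453 = 10248
ΔH = Σ(broken) − Σ(formed) = (6860 + D) − (10248) = −3388 + D
Setting this equal to −2799 kJ gives D = 589 kJ/mol.

D(C=C) ≈ 589 kJ/mol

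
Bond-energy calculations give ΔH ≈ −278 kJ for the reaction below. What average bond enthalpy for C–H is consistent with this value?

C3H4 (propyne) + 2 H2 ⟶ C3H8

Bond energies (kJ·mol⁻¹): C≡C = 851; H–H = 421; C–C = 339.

D(C–H) ≈ 408 kJ/mol

Let D be the C–H bond energy.
Σ(broken) = 1×851 + 1×339 + 4×D + 2×421 = 2032 + 4D
Σ(formed) = 2×339 + 8×D = 678 + 8D
ΔH = Σ(broken) − Σ(formed) = (2032 + 4D) − (678 + 8D) = +1354 − 4D
Setting this equal to −278 kJ gives 4D = 1632, so D = 408 kJ/mol.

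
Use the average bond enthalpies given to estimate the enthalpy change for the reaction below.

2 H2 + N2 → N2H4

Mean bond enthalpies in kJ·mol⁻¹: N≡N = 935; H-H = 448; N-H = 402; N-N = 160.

ΔH ≈ +63 kJ

Bonds broken (reactants):
  H-H: 2 × 448 = 896
  N≡N: 1 × 935 = 935
  Σ(broken) = 1831 kJ
Bonds formed (products):
  N-H: 4 × 402 = 1608
  N-N: 1 × 160 = 160
  Σ(formed) = 1768 kJ
ΔH = Σ(broken) − Σ(formed) = 1831 − 1768 = +63 kJ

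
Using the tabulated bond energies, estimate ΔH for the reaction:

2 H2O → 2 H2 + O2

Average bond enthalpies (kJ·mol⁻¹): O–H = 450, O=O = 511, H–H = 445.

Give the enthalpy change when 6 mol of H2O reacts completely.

Bonds broken (reactants):
  O–H: 4 × 450 = 1800
  Σ(broken) = 1800 kJ
Bonds formed (products):
  H–H: 2 × 445 = 890
  O=O: 1 × 511 = 511
  Σ(formed) = 1401 kJ
ΔH = Σ(broken) − Σ(formed) = 1800 − 1401 = +399 kJ
For 3× the reaction as written: 3 × (+399) = +1197 kJ

ΔH = +1197 kJ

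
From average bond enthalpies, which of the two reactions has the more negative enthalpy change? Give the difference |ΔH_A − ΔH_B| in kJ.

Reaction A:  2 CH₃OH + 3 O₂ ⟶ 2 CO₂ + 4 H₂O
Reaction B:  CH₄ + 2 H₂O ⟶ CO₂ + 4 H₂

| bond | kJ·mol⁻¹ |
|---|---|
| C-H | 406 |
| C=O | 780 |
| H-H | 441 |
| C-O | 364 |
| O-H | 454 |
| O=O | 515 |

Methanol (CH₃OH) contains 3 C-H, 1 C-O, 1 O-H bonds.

Reaction A, by 1251 kJ

Reaction A:
  Bonds broken (reactants):
    C-H: 6 × 406 = 2436
    C-O: 2 × 364 = 728
    O-H: 2 × 454 = 908
    O=O: 3 × 515 = 1545
    Σ(broken) = 5617 kJ
  Bonds formed (products):
    C=O: 4 × 780 = 3120
    O-H: 8 × 454 = 3632
    Σ(formed) = 6752 kJ
  ΔH_A = 5617 − 6752 = −1135 kJ
Reaction B:
  Bonds broken (reactants):
    C-H: 4 × 406 = 1624
    O-H: 4 × 454 = 1816
    Σ(broken) = 3440 kJ
  Bonds formed (products):
    C=O: 2 × 780 = 1560
    H-H: 4 × 441 = 1764
    Σ(formed) = 3324 kJ
  ΔH_B = 3440 − 3324 = +116 kJ
ΔH_A − ΔH_B = −1251 kJ, so reaction A has the more negative ΔH; |ΔH_A − ΔH_B| = 1251 kJ.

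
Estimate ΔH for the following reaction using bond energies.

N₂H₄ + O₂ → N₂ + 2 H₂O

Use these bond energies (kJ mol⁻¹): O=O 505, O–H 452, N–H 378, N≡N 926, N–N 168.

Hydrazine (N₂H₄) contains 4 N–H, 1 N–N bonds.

Bonds broken (reactants):
  N–H: 4 × 378 = 1512
  N–N: 1 × 168 = 168
  O=O: 1 × 505 = 505
  Σ(broken) = 2185 kJ
Bonds formed (products):
  N≡N: 1 × 926 = 926
  O–H: 4 × 452 = 1808
  Σ(formed) = 2734 kJ
ΔH = Σ(broken) − Σ(formed) = 2185 − 2734 = −549 kJ

ΔH ≈ −549 kJ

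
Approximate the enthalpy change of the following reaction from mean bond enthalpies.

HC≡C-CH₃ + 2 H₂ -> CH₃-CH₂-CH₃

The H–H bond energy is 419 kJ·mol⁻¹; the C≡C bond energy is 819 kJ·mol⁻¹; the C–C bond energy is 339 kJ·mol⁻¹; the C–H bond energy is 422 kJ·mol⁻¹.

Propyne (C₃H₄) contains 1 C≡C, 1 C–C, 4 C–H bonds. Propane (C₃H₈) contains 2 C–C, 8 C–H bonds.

Bonds broken (reactants):
  C≡C: 1 × 819 = 819
  C–C: 1 × 339 = 339
  C–H: 4 × 422 = 1688
  H–H: 2 × 419 = 838
  Σ(broken) = 3684 kJ
Bonds formed (products):
  C–C: 2 × 339 = 678
  C–H: 8 × 422 = 3376
  Σ(formed) = 4054 kJ
ΔH = Σ(broken) − Σ(formed) = 3684 − 4054 = −370 kJ

ΔH ≈ −370 kJ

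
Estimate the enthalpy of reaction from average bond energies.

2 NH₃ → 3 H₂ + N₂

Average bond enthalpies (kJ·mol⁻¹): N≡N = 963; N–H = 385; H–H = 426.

Bonds broken (reactants):
  N–H: 6 × 385 = 2310
  Σ(broken) = 2310 kJ
Bonds formed (products):
  H–H: 3 × 426 = 1278
  N≡N: 1 × 963 = 963
  Σ(formed) = 2241 kJ
ΔH = Σ(broken) − Σ(formed) = 2310 − 2241 = +69 kJ

ΔH ≈ +69 kJ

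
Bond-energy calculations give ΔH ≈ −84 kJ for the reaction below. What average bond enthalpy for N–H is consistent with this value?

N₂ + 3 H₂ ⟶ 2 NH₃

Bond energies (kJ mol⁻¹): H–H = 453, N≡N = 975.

D(N–H) ≈ 403 kJ/mol

Let D be the N–H bond energy.
Σ(broken) = 3×453 + 1×975 = 2334
Σ(formed) = 6×D = 6D
ΔH = Σ(broken) − Σ(formed) = (2334) − (6D) = +2334 − 6D
Setting this equal to −84 kJ gives 6D = 2418, so D = 403 kJ/mol.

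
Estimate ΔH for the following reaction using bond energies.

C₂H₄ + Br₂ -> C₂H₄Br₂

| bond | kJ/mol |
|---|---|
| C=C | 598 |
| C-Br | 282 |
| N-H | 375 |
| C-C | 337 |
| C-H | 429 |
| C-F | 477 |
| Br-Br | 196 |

ΔH ≈ −107 kJ

Bonds broken (reactants):
  Br-Br: 1 × 196 = 196
  C-H: 4 × 429 = 1716
  C=C: 1 × 598 = 598
  Σ(broken) = 2510 kJ
Bonds formed (products):
  C-Br: 2 × 282 = 564
  C-C: 1 × 337 = 337
  C-H: 4 × 429 = 1716
  Σ(formed) = 2617 kJ
ΔH = Σ(broken) − Σ(formed) = 2510 − 2617 = −107 kJ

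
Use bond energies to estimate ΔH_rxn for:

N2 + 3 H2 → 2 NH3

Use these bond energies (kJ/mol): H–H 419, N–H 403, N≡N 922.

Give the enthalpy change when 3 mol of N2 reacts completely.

ΔH = −717 kJ

Bonds broken (reactants):
  H–H: 3 × 419 = 1257
  N≡N: 1 × 922 = 922
  Σ(broken) = 2179 kJ
Bonds formed (products):
  N–H: 6 × 403 = 2418
  Σ(formed) = 2418 kJ
ΔH = Σ(broken) − Σ(formed) = 2179 − 2418 = −239 kJ
For 3× the reaction as written: 3 × (−239) = −717 kJ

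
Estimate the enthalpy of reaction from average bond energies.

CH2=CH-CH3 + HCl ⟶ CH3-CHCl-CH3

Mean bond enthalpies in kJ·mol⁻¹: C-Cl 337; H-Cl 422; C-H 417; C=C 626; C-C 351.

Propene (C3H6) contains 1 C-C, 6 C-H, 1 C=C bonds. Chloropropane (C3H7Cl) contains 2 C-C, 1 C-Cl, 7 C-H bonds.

Bonds broken (reactants):
  C-C: 1 × 351 = 351
  C-H: 6 × 417 = 2502
  C=C: 1 × 626 = 626
  H-Cl: 1 × 422 = 422
  Σ(broken) = 3901 kJ
Bonds formed (products):
  C-C: 2 × 351 = 702
  C-Cl: 1 × 337 = 337
  C-H: 7 × 417 = 2919
  Σ(formed) = 3958 kJ
ΔH = Σ(broken) − Σ(formed) = 3901 − 3958 = −57 kJ

ΔH ≈ −57 kJ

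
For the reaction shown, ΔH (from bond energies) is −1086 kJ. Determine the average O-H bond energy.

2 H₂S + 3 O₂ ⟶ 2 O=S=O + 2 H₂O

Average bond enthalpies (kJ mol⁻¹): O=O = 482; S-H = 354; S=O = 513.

Let D be the O-H bond energy.
Σ(broken) = 3×482 + 4×354 = 2862
Σ(formed) = 4×D + 4×513 = 2052 + 4D
ΔH = Σ(broken) − Σ(formed) = (2862) − (2052 + 4D) = +810 − 4D
Setting this equal to −1086 kJ gives 4D = 1896, so D = 474 kJ/mol.

D(O-H) ≈ 474 kJ/mol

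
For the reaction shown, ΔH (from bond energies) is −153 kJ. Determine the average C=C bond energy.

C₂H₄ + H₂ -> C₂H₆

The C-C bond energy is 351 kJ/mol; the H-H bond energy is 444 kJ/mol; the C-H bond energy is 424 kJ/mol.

D(C=C) ≈ 602 kJ/mol

Let D be the C=C bond energy.
Σ(broken) = 4×424 + 1×D + 1×444 = 2140 + D
Σ(formed) = 1×351 + 6×424 = 2895
ΔH = Σ(broken) − Σ(formed) = (2140 + D) − (2895) = −755 + D
Setting this equal to −153 kJ gives D = 602 kJ/mol.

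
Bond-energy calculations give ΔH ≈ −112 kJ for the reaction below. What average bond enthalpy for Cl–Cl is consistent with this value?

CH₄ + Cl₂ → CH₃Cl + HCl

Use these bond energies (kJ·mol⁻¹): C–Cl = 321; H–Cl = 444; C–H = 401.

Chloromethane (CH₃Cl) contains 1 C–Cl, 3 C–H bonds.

Let D be the Cl–Cl bond energy.
Σ(broken) = 4×401 + 1×D = 1604 + D
Σ(formed) = 1×321 + 3×401 + 1×444 = 1968
ΔH = Σ(broken) − Σ(formed) = (1604 + D) − (1968) = −364 + D
Setting this equal to −112 kJ gives D = 252 kJ/mol.

D(Cl–Cl) ≈ 252 kJ/mol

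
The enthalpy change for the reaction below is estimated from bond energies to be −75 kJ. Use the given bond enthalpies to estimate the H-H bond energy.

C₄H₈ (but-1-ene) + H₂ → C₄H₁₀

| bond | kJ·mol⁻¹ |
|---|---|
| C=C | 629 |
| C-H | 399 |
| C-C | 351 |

Let D be the H-H bond energy.
Σ(broken) = 2×351 + 8×399 + 1×629 + 1×D = 4523 + D
Σ(formed) = 3×351 + 10×399 = 5043
ΔH = Σ(broken) − Σ(formed) = (4523 + D) − (5043) = −520 + D
Setting this equal to −75 kJ gives D = 445 kJ/mol.

D(H-H) ≈ 445 kJ/mol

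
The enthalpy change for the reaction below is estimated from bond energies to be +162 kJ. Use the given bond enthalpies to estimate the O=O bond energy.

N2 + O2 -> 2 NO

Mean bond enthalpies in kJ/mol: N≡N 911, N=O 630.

D(O=O) ≈ 511 kJ/mol

Let D be the O=O bond energy.
Σ(broken) = 1×911 + 1×D = 911 + D
Σ(formed) = 2×630 = 1260
ΔH = Σ(broken) − Σ(formed) = (911 + D) − (1260) = −349 + D
Setting this equal to +162 kJ gives D = 511 kJ/mol.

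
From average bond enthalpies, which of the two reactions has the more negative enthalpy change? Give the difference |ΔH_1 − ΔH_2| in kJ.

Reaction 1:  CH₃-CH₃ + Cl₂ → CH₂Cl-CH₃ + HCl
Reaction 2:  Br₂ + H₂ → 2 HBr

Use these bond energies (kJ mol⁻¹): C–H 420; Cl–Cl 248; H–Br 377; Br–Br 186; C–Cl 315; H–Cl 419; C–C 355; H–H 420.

Reaction 1:
  Bonds broken (reactants):
    C–C: 1 × 355 = 355
    C–H: 6 × 420 = 2520
    Cl–Cl: 1 × 248 = 248
    Σ(broken) = 3123 kJ
  Bonds formed (products):
    C–C: 1 × 355 = 355
    C–Cl: 1 × 315 = 315
    C–H: 5 × 420 = 2100
    H–Cl: 1 × 419 = 419
    Σ(formed) = 3189 kJ
  ΔH_1 = 3123 − 3189 = −66 kJ
Reaction 2:
  Bonds broken (reactants):
    Br–Br: 1 × 186 = 186
    H–H: 1 × 420 = 420
    Σ(broken) = 606 kJ
  Bonds formed (products):
    H–Br: 2 × 377 = 754
    Σ(formed) = 754 kJ
  ΔH_2 = 606 − 754 = −148 kJ
ΔH_1 − ΔH_2 = +82 kJ, so reaction 2 has the more negative ΔH; |ΔH_1 − ΔH_2| = 82 kJ.

Reaction 2, by 82 kJ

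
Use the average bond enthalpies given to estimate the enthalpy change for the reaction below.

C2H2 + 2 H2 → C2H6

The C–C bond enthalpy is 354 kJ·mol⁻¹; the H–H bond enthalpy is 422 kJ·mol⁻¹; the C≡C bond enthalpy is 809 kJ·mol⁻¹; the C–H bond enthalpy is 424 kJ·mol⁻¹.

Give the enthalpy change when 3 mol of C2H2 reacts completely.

Bonds broken (reactants):
  C≡C: 1 × 809 = 809
  C–H: 2 × 424 = 848
  H–H: 2 × 422 = 844
  Σ(broken) = 2501 kJ
Bonds formed (products):
  C–C: 1 × 354 = 354
  C–H: 6 × 424 = 2544
  Σ(formed) = 2898 kJ
ΔH = Σ(broken) − Σ(formed) = 2501 − 2898 = −397 kJ
For 3× the reaction as written: 3 × (−397) = −1191 kJ

ΔH = −1191 kJ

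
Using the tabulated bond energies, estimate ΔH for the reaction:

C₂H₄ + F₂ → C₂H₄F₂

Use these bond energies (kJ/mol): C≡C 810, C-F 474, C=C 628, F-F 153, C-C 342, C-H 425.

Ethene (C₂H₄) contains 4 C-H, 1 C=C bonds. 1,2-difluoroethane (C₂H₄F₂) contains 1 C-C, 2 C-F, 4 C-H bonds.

ΔH ≈ −509 kJ

Bonds broken (reactants):
  C-H: 4 × 425 = 1700
  C=C: 1 × 628 = 628
  F-F: 1 × 153 = 153
  Σ(broken) = 2481 kJ
Bonds formed (products):
  C-C: 1 × 342 = 342
  C-F: 2 × 474 = 948
  C-H: 4 × 425 = 1700
  Σ(formed) = 2990 kJ
ΔH = Σ(broken) − Σ(formed) = 2481 − 2990 = −509 kJ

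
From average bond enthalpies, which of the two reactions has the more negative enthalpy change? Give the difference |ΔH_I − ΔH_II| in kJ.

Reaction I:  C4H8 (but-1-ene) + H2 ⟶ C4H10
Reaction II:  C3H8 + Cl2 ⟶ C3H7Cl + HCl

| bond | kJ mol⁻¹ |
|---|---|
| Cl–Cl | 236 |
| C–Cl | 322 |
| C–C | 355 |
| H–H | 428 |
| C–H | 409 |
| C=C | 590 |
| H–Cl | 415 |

Reaction I:
  Bonds broken (reactants):
    C–C: 2 × 355 = 710
    C–H: 8 × 409 = 3272
    C=C: 1 × 590 = 590
    H–H: 1 × 428 = 428
    Σ(broken) = 5000 kJ
  Bonds formed (products):
    C–C: 3 × 355 = 1065
    C–H: 10 × 409 = 4090
    Σ(formed) = 5155 kJ
  ΔH_I = 5000 − 5155 = −155 kJ
Reaction II:
  Bonds broken (reactants):
    C–C: 2 × 355 = 710
    C–H: 8 × 409 = 3272
    Cl–Cl: 1 × 236 = 236
    Σ(broken) = 4218 kJ
  Bonds formed (products):
    C–C: 2 × 355 = 710
    C–Cl: 1 × 322 = 322
    C–H: 7 × 409 = 2863
    H–Cl: 1 × 415 = 415
    Σ(formed) = 4310 kJ
  ΔH_II = 4218 − 4310 = −92 kJ
ΔH_I − ΔH_II = −63 kJ, so reaction I has the more negative ΔH; |ΔH_I − ΔH_II| = 63 kJ.

Reaction I, by 63 kJ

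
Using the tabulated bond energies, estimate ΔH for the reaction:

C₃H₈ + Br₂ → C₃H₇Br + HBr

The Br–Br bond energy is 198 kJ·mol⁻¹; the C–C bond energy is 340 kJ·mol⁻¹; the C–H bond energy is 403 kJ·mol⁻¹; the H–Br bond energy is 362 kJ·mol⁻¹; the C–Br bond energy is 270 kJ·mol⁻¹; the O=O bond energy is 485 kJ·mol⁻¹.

ΔH ≈ −31 kJ

Bonds broken (reactants):
  Br–Br: 1 × 198 = 198
  C–C: 2 × 340 = 680
  C–H: 8 × 403 = 3224
  Σ(broken) = 4102 kJ
Bonds formed (products):
  C–Br: 1 × 270 = 270
  C–C: 2 × 340 = 680
  C–H: 7 × 403 = 2821
  H–Br: 1 × 362 = 362
  Σ(formed) = 4133 kJ
ΔH = Σ(broken) − Σ(formed) = 4102 − 4133 = −31 kJ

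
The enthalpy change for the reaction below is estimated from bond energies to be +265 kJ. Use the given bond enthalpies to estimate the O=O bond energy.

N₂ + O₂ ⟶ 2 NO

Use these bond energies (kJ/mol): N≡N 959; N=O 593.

Let D be the O=O bond energy.
Σ(broken) = 1×959 + 1×D = 959 + D
Σ(formed) = 2×593 = 1186
ΔH = Σ(broken) − Σ(formed) = (959 + D) − (1186) = −227 + D
Setting this equal to +265 kJ gives D = 492 kJ/mol.

D(O=O) ≈ 492 kJ/mol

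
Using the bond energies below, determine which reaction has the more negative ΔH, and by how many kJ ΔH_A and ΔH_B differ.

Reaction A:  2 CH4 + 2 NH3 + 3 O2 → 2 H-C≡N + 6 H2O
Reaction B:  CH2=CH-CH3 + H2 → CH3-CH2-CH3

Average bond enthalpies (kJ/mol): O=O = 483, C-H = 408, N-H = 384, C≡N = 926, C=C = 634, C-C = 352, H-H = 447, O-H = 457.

Reaction A, by 1048 kJ

Reaction A:
  Bonds broken (reactants):
    C-H: 8 × 408 = 3264
    N-H: 6 × 384 = 2304
    O=O: 3 × 483 = 1449
    Σ(broken) = 7017 kJ
  Bonds formed (products):
    C≡N: 2 × 926 = 1852
    C-H: 2 × 408 = 816
    O-H: 12 × 457 = 5484
    Σ(formed) = 8152 kJ
  ΔH_A = 7017 − 8152 = −1135 kJ
Reaction B:
  Bonds broken (reactants):
    C-C: 1 × 352 = 352
    C-H: 6 × 408 = 2448
    C=C: 1 × 634 = 634
    H-H: 1 × 447 = 447
    Σ(broken) = 3881 kJ
  Bonds formed (products):
    C-C: 2 × 352 = 704
    C-H: 8 × 408 = 3264
    Σ(formed) = 3968 kJ
  ΔH_B = 3881 − 3968 = −87 kJ
ΔH_A − ΔH_B = −1048 kJ, so reaction A has the more negative ΔH; |ΔH_A − ΔH_B| = 1048 kJ.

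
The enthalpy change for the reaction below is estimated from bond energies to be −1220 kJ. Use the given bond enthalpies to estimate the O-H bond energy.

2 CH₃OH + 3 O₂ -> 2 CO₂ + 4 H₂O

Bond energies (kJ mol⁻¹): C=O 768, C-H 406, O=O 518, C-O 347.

D(O-H) ≈ 472 kJ/mol

Let D be the O-H bond energy.
Σ(broken) = 6×406 + 2×347 + 2×D + 3×518 = 4684 + 2D
Σ(formed) = 4×768 + 8×D = 3072 + 8D
ΔH = Σ(broken) − Σ(formed) = (4684 + 2D) − (3072 + 8D) = +1612 − 6D
Setting this equal to −1220 kJ gives 6D = 2832, so D = 472 kJ/mol.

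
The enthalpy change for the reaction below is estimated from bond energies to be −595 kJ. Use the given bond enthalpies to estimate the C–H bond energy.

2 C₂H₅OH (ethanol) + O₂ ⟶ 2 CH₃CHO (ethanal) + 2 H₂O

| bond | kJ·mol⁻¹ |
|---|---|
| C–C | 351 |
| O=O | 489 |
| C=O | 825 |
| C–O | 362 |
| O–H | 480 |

D(C–H) ≈ 401 kJ/mol

Let D be the C–H bond energy.
Σ(broken) = 2×351 + 10×D + 2×362 + 2×480 + 1×489 = 2875 + 10D
Σ(formed) = 2×351 + 8×D + 2×825 + 4×480 = 4272 + 8D
ΔH = Σ(broken) − Σ(formed) = (2875 + 10D) − (4272 + 8D) = −1397 + 2D
Setting this equal to −595 kJ gives 2D = 802, so D = 401 kJ/mol.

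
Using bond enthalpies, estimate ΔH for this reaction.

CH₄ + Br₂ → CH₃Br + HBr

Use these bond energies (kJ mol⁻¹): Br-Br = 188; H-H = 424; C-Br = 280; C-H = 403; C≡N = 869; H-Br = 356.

Bonds broken (reactants):
  Br-Br: 1 × 188 = 188
  C-H: 4 × 403 = 1612
  Σ(broken) = 1800 kJ
Bonds formed (products):
  C-Br: 1 × 280 = 280
  C-H: 3 × 403 = 1209
  H-Br: 1 × 356 = 356
  Σ(formed) = 1845 kJ
ΔH = Σ(broken) − Σ(formed) = 1800 − 1845 = −45 kJ

ΔH ≈ −45 kJ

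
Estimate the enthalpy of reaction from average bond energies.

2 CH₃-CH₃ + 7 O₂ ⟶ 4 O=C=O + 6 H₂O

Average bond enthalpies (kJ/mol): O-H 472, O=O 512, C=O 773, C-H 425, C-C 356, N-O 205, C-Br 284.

Bonds broken (reactants):
  C-C: 2 × 356 = 712
  C-H: 12 × 425 = 5100
  O=O: 7 × 512 = 3584
  Σ(broken) = 9396 kJ
Bonds formed (products):
  C=O: 8 × 773 = 6184
  O-H: 12 × 472 = 5664
  Σ(formed) = 11848 kJ
ΔH = Σ(broken) − Σ(formed) = 9396 − 11848 = −2452 kJ

ΔH ≈ −2452 kJ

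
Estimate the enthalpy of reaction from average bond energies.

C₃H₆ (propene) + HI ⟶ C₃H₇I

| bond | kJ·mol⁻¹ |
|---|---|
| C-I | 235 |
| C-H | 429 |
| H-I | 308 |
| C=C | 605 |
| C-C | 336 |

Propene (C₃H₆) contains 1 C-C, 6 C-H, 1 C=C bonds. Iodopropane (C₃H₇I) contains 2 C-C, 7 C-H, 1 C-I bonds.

Bonds broken (reactants):
  C-C: 1 × 336 = 336
  C-H: 6 × 429 = 2574
  C=C: 1 × 605 = 605
  H-I: 1 × 308 = 308
  Σ(broken) = 3823 kJ
Bonds formed (products):
  C-C: 2 × 336 = 672
  C-H: 7 × 429 = 3003
  C-I: 1 × 235 = 235
  Σ(formed) = 3910 kJ
ΔH = Σ(broken) − Σ(formed) = 3823 − 3910 = −87 kJ

ΔH ≈ −87 kJ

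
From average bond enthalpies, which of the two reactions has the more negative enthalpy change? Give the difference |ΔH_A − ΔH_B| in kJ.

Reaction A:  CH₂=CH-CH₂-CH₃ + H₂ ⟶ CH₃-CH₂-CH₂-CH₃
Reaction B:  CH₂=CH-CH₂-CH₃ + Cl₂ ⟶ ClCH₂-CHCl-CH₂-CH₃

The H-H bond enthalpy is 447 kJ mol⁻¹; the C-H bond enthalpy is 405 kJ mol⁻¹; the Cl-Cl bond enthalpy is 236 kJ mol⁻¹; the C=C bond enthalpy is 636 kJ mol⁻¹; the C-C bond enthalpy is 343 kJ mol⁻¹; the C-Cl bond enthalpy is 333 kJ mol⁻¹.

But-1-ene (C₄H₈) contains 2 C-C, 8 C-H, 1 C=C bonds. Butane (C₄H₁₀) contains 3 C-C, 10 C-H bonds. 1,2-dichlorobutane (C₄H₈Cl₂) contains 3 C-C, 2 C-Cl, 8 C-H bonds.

Reaction A:
  Bonds broken (reactants):
    C-C: 2 × 343 = 686
    C-H: 8 × 405 = 3240
    C=C: 1 × 636 = 636
    H-H: 1 × 447 = 447
    Σ(broken) = 5009 kJ
  Bonds formed (products):
    C-C: 3 × 343 = 1029
    C-H: 10 × 405 = 4050
    Σ(formed) = 5079 kJ
  ΔH_A = 5009 − 5079 = −70 kJ
Reaction B:
  Bonds broken (reactants):
    C-C: 2 × 343 = 686
    C-H: 8 × 405 = 3240
    C=C: 1 × 636 = 636
    Cl-Cl: 1 × 236 = 236
    Σ(broken) = 4798 kJ
  Bonds formed (products):
    C-C: 3 × 343 = 1029
    C-Cl: 2 × 333 = 666
    C-H: 8 × 405 = 3240
    Σ(formed) = 4935 kJ
  ΔH_B = 4798 − 4935 = −137 kJ
ΔH_A − ΔH_B = +67 kJ, so reaction B has the more negative ΔH; |ΔH_A − ΔH_B| = 67 kJ.

Reaction B, by 67 kJ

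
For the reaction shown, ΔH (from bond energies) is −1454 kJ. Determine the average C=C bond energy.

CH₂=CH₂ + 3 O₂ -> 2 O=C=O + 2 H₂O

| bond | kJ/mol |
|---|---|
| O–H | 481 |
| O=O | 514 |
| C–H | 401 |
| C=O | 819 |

D(C=C) ≈ 600 kJ/mol

Let D be the C=C bond energy.
Σ(broken) = 4×401 + 1×D + 3×514 = 3146 + D
Σ(formed) = 4×819 + 4×481 = 5200
ΔH = Σ(broken) − Σ(formed) = (3146 + D) − (5200) = −2054 + D
Setting this equal to −1454 kJ gives D = 600 kJ/mol.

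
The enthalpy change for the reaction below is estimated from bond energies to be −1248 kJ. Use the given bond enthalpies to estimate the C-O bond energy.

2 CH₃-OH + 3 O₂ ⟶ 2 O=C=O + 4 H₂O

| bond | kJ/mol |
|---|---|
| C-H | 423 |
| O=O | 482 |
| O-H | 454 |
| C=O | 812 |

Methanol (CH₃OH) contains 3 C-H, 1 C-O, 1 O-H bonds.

D(C-O) ≈ 370 kJ/mol

Let D be the C-O bond energy.
Σ(broken) = 6×423 + 2×D + 2×454 + 3×482 = 4892 + 2D
Σ(formed) = 4×812 + 8×454 = 6880
ΔH = Σ(broken) − Σ(formed) = (4892 + 2D) − (6880) = −1988 + 2D
Setting this equal to −1248 kJ gives 2D = 740, so D = 370 kJ/mol.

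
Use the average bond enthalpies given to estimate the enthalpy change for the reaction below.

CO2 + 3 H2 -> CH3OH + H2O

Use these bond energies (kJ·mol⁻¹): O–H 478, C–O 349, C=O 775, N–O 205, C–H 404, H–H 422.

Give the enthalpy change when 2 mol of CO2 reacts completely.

Bonds broken (reactants):
  C=O: 2 × 775 = 1550
  H–H: 3 × 422 = 1266
  Σ(broken) = 2816 kJ
Bonds formed (products):
  C–H: 3 × 404 = 1212
  C–O: 1 × 349 = 349
  O–H: 3 × 478 = 1434
  Σ(formed) = 2995 kJ
ΔH = Σ(broken) − Σ(formed) = 2816 − 2995 = −179 kJ
For 2× the reaction as written: 2 × (−179) = −358 kJ

ΔH = −358 kJ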